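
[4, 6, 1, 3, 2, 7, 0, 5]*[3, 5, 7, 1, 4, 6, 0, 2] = [4, 0, 5, 1, 7, 2, 3, 6]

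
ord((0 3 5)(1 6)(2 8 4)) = 6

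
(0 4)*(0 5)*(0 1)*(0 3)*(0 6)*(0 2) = (0 4 5 1 3 6 2) 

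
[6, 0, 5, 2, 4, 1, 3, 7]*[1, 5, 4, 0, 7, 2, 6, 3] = [6, 1, 2, 4, 7, 5, 0, 3] 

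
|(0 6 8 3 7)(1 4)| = 10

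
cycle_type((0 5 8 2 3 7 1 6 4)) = 9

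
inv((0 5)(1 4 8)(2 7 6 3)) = (0 5)(1 8 4)(2 3 6 7)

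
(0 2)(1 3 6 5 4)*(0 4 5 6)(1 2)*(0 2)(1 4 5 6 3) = (0 4)(2 5 6 3)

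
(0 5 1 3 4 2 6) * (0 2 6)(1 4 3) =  (0 5 4 6 2)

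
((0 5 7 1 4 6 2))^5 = (0 6 1 5 2 4 7)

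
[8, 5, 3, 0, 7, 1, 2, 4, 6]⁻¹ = [3, 5, 6, 2, 7, 1, 8, 4, 0]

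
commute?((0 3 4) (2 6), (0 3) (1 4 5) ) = no:(0 3 4) (2 6)*(0 3) (1 4 5) = (1 4 3 5) (2 6), (0 3) (1 4 5)*(0 3 4) (2 6) = (0 4 5 1) (2 6) 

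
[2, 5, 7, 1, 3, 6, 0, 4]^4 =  [3, 2, 1, 0, 6, 7, 4, 5]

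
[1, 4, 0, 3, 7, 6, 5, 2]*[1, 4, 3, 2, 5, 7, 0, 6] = [4, 5, 1, 2, 6, 0, 7, 3]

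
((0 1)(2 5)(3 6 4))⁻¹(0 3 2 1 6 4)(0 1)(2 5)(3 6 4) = (0 4 3 1 6 5)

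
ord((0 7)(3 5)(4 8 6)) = 6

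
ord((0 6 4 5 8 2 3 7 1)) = 9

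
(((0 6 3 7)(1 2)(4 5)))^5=(0 6 3 7)(1 2)(4 5)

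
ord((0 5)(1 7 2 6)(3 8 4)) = 12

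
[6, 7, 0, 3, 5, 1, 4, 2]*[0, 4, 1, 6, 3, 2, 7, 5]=[7, 5, 0, 6, 2, 4, 3, 1]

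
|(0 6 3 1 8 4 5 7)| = 8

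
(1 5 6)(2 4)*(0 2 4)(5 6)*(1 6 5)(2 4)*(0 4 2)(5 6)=(0 2 4)(1 6 5)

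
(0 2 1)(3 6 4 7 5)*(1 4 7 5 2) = (0 1)(2 4 5 3 6 7)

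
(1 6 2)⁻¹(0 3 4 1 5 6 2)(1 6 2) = (0 3 4 6 5 2 1)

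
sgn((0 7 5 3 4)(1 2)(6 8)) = 1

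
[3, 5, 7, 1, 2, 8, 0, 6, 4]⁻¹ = [6, 3, 4, 0, 8, 1, 7, 2, 5]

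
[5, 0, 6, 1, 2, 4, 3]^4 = [6, 2, 0, 4, 1, 3, 5]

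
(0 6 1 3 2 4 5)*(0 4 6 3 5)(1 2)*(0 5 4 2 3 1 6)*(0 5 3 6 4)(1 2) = (0 2 5 1)(3 4)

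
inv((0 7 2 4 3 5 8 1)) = (0 1 8 5 3 4 2 7)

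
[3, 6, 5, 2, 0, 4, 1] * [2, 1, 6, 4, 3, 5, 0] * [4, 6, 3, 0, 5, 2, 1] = [5, 4, 2, 1, 3, 0, 6]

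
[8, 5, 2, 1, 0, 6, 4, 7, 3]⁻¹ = [4, 3, 2, 8, 6, 1, 5, 7, 0]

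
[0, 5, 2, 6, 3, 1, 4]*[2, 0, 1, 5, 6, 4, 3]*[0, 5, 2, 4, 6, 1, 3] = [2, 6, 5, 4, 1, 0, 3]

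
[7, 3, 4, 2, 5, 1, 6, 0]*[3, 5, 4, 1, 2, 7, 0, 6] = [6, 1, 2, 4, 7, 5, 0, 3]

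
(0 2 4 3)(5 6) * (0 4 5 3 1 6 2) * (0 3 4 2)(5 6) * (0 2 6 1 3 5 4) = (0 5 2 1 4 3 6)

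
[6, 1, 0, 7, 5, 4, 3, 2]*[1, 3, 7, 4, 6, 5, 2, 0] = [2, 3, 1, 0, 5, 6, 4, 7]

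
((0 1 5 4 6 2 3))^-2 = (0 2 4 1 3 6 5)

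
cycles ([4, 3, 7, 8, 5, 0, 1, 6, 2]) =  (0 4 5) (1 3 8 2 7 6) 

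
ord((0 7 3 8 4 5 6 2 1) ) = 9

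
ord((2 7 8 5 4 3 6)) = 7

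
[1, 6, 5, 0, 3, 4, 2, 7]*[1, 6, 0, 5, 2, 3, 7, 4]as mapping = [0→6, 1→7, 2→3, 3→1, 4→5, 5→2, 6→0, 7→4]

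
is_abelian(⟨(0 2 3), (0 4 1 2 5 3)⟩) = no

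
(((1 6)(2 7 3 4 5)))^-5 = (1 6)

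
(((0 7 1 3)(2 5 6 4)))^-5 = (0 3 1 7)(2 4 6 5)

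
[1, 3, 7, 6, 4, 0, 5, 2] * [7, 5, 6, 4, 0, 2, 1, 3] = [5, 4, 3, 1, 0, 7, 2, 6]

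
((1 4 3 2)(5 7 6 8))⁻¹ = (1 2 3 4)(5 8 6 7)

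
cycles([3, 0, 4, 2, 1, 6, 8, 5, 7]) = (0 3 2 4 1)(5 6 8 7)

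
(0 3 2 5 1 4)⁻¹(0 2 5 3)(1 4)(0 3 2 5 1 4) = (0 4)(1 2 3 5)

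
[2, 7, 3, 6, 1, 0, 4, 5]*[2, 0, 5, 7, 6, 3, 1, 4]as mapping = [0→5, 1→4, 2→7, 3→1, 4→0, 5→2, 6→6, 7→3]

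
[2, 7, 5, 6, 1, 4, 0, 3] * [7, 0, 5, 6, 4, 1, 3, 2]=[5, 2, 1, 3, 0, 4, 7, 6]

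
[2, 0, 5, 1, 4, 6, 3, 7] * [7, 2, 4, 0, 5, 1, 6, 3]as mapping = [0→4, 1→7, 2→1, 3→2, 4→5, 5→6, 6→0, 7→3]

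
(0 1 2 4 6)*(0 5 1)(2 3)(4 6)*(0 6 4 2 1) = (0 6 5)(1 3)(2 4)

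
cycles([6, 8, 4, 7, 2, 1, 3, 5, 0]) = (0 6 3 7 5 1 8)(2 4)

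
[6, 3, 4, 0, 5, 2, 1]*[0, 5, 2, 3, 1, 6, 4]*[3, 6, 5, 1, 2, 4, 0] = [2, 1, 6, 3, 0, 5, 4]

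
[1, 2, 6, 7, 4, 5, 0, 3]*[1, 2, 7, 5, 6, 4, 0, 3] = [2, 7, 0, 3, 6, 4, 1, 5]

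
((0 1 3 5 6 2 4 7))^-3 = (0 2 3 7 6 1 4 5)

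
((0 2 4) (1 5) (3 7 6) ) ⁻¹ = (0 4 2) (1 5) (3 6 7) 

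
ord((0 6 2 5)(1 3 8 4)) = 4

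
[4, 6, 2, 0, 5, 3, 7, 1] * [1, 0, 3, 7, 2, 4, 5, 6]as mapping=[0→2, 1→5, 2→3, 3→1, 4→4, 5→7, 6→6, 7→0]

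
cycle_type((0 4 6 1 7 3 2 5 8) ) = 9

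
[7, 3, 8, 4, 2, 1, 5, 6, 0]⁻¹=[8, 5, 4, 1, 3, 6, 7, 0, 2]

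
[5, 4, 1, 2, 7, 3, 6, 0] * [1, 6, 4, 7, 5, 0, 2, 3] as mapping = [0→0, 1→5, 2→6, 3→4, 4→3, 5→7, 6→2, 7→1] 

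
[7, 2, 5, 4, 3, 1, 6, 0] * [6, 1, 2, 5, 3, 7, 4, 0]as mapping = [0→0, 1→2, 2→7, 3→3, 4→5, 5→1, 6→4, 7→6]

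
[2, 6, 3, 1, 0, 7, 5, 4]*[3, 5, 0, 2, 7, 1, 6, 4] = [0, 6, 2, 5, 3, 4, 1, 7]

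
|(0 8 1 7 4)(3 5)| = 10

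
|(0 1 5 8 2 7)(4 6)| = 6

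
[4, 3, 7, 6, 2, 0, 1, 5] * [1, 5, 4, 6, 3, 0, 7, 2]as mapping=[0→3, 1→6, 2→2, 3→7, 4→4, 5→1, 6→5, 7→0]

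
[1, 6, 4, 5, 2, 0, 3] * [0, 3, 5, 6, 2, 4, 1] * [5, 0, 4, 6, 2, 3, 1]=[6, 0, 4, 2, 3, 5, 1]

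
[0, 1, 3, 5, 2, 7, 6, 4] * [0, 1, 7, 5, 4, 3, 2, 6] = [0, 1, 5, 3, 7, 6, 2, 4]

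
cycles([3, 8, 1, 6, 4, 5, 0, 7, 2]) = (0 3 6)(1 8 2)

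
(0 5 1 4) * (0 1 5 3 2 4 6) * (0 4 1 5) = (0 3 2 1 6 4 5)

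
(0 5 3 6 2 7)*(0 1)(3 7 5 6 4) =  (0 6 2 5 7 1)(3 4)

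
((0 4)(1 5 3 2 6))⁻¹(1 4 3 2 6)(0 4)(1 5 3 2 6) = (0 2 6 1 5)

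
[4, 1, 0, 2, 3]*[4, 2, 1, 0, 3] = [3, 2, 4, 1, 0]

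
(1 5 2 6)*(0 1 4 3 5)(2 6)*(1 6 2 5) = (0 6 4 3 1)(2 5)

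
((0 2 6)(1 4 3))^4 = (0 2 6)(1 4 3)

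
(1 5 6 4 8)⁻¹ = (1 8 4 6 5)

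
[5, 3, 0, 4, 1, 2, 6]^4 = [5, 3, 0, 4, 1, 2, 6]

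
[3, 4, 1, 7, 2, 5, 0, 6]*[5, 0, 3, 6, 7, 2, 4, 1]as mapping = [0→6, 1→7, 2→0, 3→1, 4→3, 5→2, 6→5, 7→4]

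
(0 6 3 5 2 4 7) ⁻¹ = (0 7 4 2 5 3 6) 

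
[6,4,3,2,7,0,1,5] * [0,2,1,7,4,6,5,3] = [5,4,7,1,3,0,2,6]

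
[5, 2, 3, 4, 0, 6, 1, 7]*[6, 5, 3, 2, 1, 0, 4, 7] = [0, 3, 2, 1, 6, 4, 5, 7]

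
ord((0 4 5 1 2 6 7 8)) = 8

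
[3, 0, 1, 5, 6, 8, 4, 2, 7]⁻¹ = [1, 2, 7, 0, 6, 3, 4, 8, 5]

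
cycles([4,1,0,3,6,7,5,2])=(0 4 6 5 7 2) 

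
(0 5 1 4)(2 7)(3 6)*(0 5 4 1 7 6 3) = (0 4 5 7 2 6)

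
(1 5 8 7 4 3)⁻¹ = (1 3 4 7 8 5)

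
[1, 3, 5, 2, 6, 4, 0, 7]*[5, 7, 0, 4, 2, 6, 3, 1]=[7, 4, 6, 0, 3, 2, 5, 1]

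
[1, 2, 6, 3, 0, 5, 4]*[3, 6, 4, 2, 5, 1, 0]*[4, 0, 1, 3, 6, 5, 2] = [2, 6, 4, 1, 3, 0, 5]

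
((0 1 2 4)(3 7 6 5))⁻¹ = (0 4 2 1)(3 5 6 7)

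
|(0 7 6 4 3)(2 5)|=10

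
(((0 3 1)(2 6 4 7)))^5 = (0 1 3)(2 6 4 7)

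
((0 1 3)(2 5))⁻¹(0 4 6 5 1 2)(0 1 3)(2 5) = (1 4 6 2 3 5)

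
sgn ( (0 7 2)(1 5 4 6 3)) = 1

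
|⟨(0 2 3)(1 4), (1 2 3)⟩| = 120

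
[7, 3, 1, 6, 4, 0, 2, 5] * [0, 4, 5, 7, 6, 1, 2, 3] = [3, 7, 4, 2, 6, 0, 5, 1]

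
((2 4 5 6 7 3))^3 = (2 6)(3 5)(4 7)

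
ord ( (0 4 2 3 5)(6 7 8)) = 15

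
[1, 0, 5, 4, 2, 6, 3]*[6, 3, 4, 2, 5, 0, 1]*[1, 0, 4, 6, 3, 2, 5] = [6, 5, 1, 2, 3, 0, 4]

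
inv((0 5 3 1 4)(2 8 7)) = (0 4 1 3 5)(2 7 8)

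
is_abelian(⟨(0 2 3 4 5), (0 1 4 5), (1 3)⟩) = no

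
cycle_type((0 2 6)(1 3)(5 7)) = 2^2.3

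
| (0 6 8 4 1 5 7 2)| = 8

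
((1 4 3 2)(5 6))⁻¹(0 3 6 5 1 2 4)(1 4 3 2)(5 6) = (0 2 5 6 4 1 3)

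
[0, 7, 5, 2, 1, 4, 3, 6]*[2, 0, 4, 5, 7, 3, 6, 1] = [2, 1, 3, 4, 0, 7, 5, 6]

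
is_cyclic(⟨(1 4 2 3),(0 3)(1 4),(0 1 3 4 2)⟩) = no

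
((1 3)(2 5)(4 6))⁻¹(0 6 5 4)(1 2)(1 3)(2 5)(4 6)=(0 4 2 6)(3 5)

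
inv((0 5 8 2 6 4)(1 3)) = (0 4 6 2 8 5)(1 3)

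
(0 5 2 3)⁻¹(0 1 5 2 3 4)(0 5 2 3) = (0 4 5 1 2 3)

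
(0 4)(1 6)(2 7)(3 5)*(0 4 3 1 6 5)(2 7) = (0 3)(1 5)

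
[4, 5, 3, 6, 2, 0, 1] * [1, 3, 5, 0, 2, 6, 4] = [2, 6, 0, 4, 5, 1, 3]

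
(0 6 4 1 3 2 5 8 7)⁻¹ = (0 7 8 5 2 3 1 4 6)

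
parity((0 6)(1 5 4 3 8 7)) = even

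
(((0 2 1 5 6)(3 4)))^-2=(0 5 2 6 1)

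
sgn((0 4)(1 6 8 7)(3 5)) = -1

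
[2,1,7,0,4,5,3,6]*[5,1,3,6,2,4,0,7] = [3,1,7,5,2,4,6,0]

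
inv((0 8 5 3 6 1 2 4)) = (0 4 2 1 6 3 5 8)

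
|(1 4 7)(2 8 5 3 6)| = 15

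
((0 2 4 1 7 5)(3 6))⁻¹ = (0 5 7 1 4 2)(3 6)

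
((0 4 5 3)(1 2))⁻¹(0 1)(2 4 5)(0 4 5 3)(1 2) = (1 5 3)(2 4)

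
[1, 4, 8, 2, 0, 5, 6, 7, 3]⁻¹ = [4, 0, 3, 8, 1, 5, 6, 7, 2]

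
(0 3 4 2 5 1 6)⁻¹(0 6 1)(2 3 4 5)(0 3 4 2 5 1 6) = (0 6 3)(1 5 4 2)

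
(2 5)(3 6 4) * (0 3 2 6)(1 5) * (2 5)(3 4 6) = (0 4 5 3)(1 2)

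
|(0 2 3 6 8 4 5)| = 7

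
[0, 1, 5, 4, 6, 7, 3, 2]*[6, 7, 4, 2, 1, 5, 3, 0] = [6, 7, 5, 1, 3, 0, 2, 4]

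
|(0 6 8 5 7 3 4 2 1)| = 9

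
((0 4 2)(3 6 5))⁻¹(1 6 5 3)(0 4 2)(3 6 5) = (1 5 3 6)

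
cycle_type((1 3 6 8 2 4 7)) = 7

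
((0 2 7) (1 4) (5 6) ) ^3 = (1 4) (5 6) 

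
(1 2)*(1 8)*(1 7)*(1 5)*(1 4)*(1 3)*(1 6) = (1 2 8 7 5 4 3 6)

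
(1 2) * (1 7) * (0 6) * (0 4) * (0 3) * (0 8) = (0 6 4 3 8)(1 2 7)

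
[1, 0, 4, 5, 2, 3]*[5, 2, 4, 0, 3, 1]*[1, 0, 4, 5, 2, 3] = [4, 3, 5, 0, 2, 1]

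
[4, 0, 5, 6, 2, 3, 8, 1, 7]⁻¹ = [1, 7, 4, 5, 0, 2, 3, 8, 6]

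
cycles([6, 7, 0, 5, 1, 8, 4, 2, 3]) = (0 6 4 1 7 2)(3 5 8)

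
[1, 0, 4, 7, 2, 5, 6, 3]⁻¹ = [1, 0, 4, 7, 2, 5, 6, 3]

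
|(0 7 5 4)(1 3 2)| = 12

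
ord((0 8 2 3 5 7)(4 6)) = 6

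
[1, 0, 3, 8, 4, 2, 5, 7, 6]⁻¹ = [1, 0, 5, 2, 4, 6, 8, 7, 3]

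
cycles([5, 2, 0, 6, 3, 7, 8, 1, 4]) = (0 5 7 1 2)(3 6 8 4)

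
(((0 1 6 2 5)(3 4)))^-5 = (3 4)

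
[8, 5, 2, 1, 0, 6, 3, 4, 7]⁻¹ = [4, 3, 2, 6, 7, 1, 5, 8, 0]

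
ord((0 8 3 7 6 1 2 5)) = 8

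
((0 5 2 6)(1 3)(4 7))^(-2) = (0 2)(5 6)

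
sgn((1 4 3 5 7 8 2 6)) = -1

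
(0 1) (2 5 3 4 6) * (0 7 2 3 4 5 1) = (1 7 2) (3 5 4 6) 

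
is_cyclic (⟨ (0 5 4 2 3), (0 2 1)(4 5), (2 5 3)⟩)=no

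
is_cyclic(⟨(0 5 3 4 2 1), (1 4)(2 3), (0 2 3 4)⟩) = no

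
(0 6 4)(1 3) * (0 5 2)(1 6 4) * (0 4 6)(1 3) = (0 6 3)(2 4 5)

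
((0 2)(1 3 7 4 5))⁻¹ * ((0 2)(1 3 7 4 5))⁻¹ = (1 4 3 5 7)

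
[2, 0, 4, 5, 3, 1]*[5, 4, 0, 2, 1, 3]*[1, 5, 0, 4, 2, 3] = [1, 3, 5, 4, 0, 2]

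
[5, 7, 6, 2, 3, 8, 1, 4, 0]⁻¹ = [8, 6, 3, 4, 7, 0, 2, 1, 5]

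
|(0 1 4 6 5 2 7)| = 7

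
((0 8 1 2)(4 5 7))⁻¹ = (0 2 1 8)(4 7 5)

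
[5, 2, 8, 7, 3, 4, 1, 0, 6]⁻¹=[7, 6, 1, 4, 5, 0, 8, 3, 2]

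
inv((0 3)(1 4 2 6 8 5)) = (0 3)(1 5 8 6 2 4)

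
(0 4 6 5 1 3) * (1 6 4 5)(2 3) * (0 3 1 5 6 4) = (0 6 5 4)(1 2)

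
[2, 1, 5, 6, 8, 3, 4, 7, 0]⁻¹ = [8, 1, 0, 5, 6, 2, 3, 7, 4]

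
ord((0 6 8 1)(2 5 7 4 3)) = 20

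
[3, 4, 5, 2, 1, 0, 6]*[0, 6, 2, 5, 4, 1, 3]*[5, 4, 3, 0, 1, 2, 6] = [2, 1, 4, 3, 6, 5, 0]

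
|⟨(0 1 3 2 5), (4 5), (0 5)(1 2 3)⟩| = 720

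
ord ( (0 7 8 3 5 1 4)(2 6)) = 14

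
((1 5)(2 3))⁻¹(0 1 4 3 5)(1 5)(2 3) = (0 5 4 2 1)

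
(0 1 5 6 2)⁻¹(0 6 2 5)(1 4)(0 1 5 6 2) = (0 6 1 2)(4 5)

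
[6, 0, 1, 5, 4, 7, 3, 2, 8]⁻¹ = [1, 2, 7, 6, 4, 3, 0, 5, 8]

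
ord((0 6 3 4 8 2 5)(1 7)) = 14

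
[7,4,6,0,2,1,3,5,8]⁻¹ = [3,5,4,6,1,7,2,0,8]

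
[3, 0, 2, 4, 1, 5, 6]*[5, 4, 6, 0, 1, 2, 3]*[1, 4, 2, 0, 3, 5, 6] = [1, 5, 6, 4, 3, 2, 0]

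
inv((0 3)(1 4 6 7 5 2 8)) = (0 3)(1 8 2 5 7 6 4)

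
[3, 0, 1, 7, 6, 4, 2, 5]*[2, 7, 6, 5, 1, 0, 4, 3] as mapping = [0→5, 1→2, 2→7, 3→3, 4→4, 5→1, 6→6, 7→0] 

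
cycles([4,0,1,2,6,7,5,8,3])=(0 4 6 5 7 8 3 2 1) 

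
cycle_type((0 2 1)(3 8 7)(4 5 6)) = 3^3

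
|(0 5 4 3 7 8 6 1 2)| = 9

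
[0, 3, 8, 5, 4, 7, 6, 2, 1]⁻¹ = [0, 8, 7, 1, 4, 3, 6, 5, 2]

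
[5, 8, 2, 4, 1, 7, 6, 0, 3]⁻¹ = [7, 4, 2, 8, 3, 0, 6, 5, 1]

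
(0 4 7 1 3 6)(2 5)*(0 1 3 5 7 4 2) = (0 2 7 3 6 1 5)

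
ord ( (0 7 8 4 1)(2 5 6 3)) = 20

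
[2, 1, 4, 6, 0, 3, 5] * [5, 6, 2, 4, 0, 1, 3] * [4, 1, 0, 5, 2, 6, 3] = [0, 3, 4, 5, 6, 2, 1]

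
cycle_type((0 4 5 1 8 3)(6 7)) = 2.6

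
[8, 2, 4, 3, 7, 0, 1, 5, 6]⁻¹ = [5, 6, 1, 3, 2, 7, 8, 4, 0]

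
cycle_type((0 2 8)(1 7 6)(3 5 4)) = 3^3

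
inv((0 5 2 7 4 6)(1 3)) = (0 6 4 7 2 5)(1 3)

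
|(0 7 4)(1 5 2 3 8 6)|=6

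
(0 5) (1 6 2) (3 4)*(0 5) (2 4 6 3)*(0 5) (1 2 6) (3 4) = (0 5) (1 4 6 3) 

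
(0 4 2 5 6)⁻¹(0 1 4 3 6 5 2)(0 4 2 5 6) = (0 6 5 4 1 2 3)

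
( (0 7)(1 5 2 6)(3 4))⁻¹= (0 7)(1 6 2 5)(3 4)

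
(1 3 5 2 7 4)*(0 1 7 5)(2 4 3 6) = (0 1 6 2 5 4 7 3)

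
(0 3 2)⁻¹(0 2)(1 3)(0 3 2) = (0 3)(1 2)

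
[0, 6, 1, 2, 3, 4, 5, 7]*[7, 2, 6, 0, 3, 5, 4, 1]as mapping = [0→7, 1→4, 2→2, 3→6, 4→0, 5→3, 6→5, 7→1]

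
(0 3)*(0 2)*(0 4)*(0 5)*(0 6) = (0 3 2 4 5 6)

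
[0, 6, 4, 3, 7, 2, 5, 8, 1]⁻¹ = [0, 8, 5, 3, 2, 6, 1, 4, 7]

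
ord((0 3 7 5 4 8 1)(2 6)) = 14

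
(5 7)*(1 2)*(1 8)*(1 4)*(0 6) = (0 6)(1 2 8 4)(5 7)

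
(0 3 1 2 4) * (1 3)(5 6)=(0 1 2 4)(5 6)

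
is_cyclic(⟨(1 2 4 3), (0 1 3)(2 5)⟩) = no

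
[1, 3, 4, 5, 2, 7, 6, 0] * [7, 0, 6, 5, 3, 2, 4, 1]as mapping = [0→0, 1→5, 2→3, 3→2, 4→6, 5→1, 6→4, 7→7]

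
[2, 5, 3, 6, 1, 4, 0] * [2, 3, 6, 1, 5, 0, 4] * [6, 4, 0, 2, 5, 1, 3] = [3, 6, 4, 5, 2, 1, 0]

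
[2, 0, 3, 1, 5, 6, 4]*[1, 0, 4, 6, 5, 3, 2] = [4, 1, 6, 0, 3, 2, 5]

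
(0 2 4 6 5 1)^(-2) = (0 5 4)(1 6 2)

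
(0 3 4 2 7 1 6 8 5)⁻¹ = (0 5 8 6 1 7 2 4 3)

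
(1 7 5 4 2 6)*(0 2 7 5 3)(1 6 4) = (0 2 4 7 3)(1 5)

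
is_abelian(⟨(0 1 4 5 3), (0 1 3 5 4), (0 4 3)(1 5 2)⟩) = no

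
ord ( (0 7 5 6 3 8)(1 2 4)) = 6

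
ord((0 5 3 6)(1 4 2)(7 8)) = 12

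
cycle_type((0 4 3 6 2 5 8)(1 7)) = 2.7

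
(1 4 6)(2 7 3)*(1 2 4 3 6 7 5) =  (1 3 4 7 6 2 5)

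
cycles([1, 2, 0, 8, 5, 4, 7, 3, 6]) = (0 1 2)(3 8 6 7)(4 5)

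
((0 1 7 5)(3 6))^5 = (0 1 7 5)(3 6)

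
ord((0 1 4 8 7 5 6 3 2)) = 9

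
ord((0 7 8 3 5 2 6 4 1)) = 9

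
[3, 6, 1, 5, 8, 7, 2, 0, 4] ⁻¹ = [7, 2, 6, 0, 8, 3, 1, 5, 4] 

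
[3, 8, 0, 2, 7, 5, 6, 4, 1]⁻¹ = [2, 8, 3, 0, 7, 5, 6, 4, 1]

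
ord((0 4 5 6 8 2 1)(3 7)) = 14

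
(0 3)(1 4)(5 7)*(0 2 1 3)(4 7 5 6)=(1 7 6 4 3 2)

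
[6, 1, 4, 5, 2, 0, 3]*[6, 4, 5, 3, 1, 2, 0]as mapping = [0→0, 1→4, 2→1, 3→2, 4→5, 5→6, 6→3]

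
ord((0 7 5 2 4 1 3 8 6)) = 9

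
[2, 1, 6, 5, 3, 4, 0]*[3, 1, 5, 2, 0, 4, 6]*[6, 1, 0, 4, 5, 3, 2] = [3, 1, 2, 5, 0, 6, 4] 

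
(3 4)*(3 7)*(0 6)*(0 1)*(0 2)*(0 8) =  (0 6 1 2 8)(3 4 7)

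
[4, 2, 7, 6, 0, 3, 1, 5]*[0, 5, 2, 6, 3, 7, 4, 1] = [3, 2, 1, 4, 0, 6, 5, 7]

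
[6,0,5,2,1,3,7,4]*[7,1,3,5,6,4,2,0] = [2,7,4,3,1,5,0,6]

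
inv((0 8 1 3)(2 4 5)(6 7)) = (0 3 1 8)(2 5 4)(6 7)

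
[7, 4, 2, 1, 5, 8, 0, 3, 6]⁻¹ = [6, 3, 2, 7, 1, 4, 8, 0, 5]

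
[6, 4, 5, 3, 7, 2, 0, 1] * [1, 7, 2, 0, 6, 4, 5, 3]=[5, 6, 4, 0, 3, 2, 1, 7]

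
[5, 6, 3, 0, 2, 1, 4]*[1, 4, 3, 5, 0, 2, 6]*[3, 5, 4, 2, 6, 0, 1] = [4, 1, 0, 5, 2, 6, 3]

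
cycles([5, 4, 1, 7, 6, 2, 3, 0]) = (0 5 2 1 4 6 3 7)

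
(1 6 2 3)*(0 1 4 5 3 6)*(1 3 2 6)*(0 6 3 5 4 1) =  (0 5 2)(1 6 3)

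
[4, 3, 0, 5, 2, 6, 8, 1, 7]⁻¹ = [2, 7, 4, 1, 0, 3, 5, 8, 6]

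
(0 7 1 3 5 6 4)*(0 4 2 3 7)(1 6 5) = (1 7 6 2 3)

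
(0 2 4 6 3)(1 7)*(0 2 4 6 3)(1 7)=(0 4 3 2 6)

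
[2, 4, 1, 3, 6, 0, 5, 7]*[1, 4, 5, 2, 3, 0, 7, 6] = [5, 3, 4, 2, 7, 1, 0, 6]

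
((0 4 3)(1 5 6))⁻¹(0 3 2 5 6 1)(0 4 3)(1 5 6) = (0 2 6 1 5 4)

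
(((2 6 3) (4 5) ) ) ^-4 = (2 3 6) 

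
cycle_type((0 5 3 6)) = 4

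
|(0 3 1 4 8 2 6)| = 7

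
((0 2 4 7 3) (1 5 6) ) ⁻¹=(0 3 7 4 2) (1 6 5) 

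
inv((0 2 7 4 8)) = (0 8 4 7 2)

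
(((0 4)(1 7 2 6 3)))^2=(1 2 3 7 6)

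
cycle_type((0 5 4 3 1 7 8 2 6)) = 9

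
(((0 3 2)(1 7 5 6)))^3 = (1 6 5 7)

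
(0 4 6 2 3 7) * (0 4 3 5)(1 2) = (0 3 7 4 6 1 2 5)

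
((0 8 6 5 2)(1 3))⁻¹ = (0 2 5 6 8)(1 3)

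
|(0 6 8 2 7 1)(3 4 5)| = 6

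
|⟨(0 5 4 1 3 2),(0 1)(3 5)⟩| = 24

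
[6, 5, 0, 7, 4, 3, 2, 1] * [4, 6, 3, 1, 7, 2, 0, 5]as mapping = [0→0, 1→2, 2→4, 3→5, 4→7, 5→1, 6→3, 7→6]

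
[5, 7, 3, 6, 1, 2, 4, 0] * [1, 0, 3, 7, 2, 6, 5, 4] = [6, 4, 7, 5, 0, 3, 2, 1]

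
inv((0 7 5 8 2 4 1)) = (0 1 4 2 8 5 7)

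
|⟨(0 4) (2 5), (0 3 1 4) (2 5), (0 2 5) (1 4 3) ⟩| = 360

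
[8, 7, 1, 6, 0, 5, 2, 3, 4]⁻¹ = [4, 2, 6, 7, 8, 5, 3, 1, 0]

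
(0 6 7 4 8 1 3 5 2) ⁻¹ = (0 2 5 3 1 8 4 7 6) 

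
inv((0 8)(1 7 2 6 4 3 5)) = (0 8)(1 5 3 4 6 2 7)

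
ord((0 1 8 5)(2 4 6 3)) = 4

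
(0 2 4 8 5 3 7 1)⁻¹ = (0 1 7 3 5 8 4 2)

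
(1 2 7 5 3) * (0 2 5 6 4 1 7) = (0 2)(1 5 3 7 6 4)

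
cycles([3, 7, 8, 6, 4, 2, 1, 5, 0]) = (0 3 6 1 7 5 2 8)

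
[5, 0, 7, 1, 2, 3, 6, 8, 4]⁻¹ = [1, 3, 4, 5, 8, 0, 6, 2, 7]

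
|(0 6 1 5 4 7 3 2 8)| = 9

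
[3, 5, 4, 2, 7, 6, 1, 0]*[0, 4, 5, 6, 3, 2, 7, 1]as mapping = [0→6, 1→2, 2→3, 3→5, 4→1, 5→7, 6→4, 7→0]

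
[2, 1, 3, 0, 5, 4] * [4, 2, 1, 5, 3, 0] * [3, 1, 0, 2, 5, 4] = [1, 0, 4, 5, 3, 2]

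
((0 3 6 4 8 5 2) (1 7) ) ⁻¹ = (0 2 5 8 4 6 3) (1 7) 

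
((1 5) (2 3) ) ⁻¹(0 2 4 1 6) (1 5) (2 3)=(0 3 4 5 6) 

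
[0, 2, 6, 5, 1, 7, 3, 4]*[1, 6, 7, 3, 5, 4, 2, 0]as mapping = [0→1, 1→7, 2→2, 3→4, 4→6, 5→0, 6→3, 7→5]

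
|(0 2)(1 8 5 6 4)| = 10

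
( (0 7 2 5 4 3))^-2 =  (0 4 2)(3 5 7)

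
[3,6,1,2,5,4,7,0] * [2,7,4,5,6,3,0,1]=[5,0,7,4,3,6,1,2] 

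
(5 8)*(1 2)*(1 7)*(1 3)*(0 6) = (0 6)(1 2 7 3)(5 8)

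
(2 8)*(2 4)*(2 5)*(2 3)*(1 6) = (1 6)(2 8 4 5 3)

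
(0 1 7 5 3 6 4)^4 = (0 3 1 6 7 4 5)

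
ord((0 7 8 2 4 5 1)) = 7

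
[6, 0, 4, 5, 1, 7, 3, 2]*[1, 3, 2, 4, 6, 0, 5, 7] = [5, 1, 6, 0, 3, 7, 4, 2]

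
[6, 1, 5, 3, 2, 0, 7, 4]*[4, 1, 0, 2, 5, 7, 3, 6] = [3, 1, 7, 2, 0, 4, 6, 5]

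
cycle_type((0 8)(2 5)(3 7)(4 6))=2^4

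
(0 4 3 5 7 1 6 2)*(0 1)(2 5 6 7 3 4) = (0 2 1 7)(3 6 5)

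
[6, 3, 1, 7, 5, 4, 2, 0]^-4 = [2, 7, 3, 0, 4, 5, 1, 6]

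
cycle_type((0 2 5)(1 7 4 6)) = 3.4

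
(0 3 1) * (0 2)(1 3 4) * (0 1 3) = (0 4 3)(1 2)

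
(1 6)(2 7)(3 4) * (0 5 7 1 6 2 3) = (0 5 7 3 4)(1 2)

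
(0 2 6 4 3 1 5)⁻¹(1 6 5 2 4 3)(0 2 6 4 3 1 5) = (0 6 3 1 5 4)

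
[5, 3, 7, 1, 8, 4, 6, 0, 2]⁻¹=[7, 3, 8, 1, 5, 0, 6, 2, 4]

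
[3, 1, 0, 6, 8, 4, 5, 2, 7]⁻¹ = [2, 1, 7, 0, 5, 6, 3, 8, 4]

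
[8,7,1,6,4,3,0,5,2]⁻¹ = [6,2,8,5,4,7,3,1,0]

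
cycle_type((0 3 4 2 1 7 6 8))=8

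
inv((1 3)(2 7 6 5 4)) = (1 3)(2 4 5 6 7)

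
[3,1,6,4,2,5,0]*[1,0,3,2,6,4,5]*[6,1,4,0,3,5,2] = [4,6,5,2,0,3,1] 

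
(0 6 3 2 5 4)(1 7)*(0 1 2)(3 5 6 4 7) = (0 4 1 3)(2 6 5 7)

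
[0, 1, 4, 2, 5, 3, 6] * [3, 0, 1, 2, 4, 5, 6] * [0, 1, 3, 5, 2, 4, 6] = [5, 0, 2, 1, 4, 3, 6]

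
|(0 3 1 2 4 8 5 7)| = 8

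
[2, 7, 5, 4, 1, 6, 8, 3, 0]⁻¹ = [8, 4, 0, 7, 3, 2, 5, 1, 6]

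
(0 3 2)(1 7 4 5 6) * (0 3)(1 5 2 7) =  (2 3 7 4)(5 6)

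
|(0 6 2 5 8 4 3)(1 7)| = 14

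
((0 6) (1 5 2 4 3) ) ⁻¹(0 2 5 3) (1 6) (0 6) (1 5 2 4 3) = (0 5) (1 6 4 2) 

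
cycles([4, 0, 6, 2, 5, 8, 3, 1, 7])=(0 4 5 8 7 1)(2 6 3)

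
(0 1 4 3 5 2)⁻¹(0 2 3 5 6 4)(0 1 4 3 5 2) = (0 5 2 6 3 1)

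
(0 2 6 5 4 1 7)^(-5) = (0 6 4 7 2 5 1)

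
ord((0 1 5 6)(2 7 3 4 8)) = 20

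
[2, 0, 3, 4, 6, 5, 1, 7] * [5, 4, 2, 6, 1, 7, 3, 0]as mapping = [0→2, 1→5, 2→6, 3→1, 4→3, 5→7, 6→4, 7→0]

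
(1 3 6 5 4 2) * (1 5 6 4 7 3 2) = (1 2 5 7 3 4)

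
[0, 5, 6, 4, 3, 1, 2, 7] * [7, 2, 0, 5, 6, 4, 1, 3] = [7, 4, 1, 6, 5, 2, 0, 3]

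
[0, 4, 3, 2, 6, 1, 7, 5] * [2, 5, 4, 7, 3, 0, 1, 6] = [2, 3, 7, 4, 1, 5, 6, 0]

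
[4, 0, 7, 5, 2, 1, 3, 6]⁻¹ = [1, 5, 4, 6, 0, 3, 7, 2]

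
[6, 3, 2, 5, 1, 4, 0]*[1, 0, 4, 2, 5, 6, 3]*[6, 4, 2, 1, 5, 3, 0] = [1, 2, 5, 0, 6, 3, 4]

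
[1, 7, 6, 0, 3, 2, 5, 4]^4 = [3, 0, 6, 4, 7, 2, 5, 1]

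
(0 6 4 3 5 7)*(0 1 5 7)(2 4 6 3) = (0 3 7 1 5)(2 4)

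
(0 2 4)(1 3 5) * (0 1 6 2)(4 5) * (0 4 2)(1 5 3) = (0 4 5 6)(2 3)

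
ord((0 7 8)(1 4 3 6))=12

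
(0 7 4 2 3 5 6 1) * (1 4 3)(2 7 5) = (0 5 6 4 7 3 2 1)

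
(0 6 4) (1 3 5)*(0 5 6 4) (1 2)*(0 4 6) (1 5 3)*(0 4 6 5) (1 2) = (0 5 1 2) (3 4) 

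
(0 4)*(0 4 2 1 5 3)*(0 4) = (0 2 1 5 3 4)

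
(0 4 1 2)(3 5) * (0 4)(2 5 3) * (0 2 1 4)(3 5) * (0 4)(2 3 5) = (0 3 2 4)(1 5)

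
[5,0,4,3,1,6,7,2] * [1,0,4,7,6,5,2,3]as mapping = [0→5,1→1,2→6,3→7,4→0,5→2,6→3,7→4]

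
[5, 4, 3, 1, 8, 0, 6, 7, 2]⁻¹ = [5, 3, 8, 2, 1, 0, 6, 7, 4]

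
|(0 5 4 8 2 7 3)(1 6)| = 14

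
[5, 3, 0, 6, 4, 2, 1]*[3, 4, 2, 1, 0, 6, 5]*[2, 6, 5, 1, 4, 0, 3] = [3, 6, 1, 0, 2, 5, 4]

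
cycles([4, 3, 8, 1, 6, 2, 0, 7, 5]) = (0 4 6)(1 3)(2 8 5)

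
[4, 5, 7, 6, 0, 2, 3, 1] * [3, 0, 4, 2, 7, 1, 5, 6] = [7, 1, 6, 5, 3, 4, 2, 0]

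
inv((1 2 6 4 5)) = (1 5 4 6 2)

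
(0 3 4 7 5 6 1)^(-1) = (0 1 6 5 7 4 3)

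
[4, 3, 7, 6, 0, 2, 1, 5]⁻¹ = [4, 6, 5, 1, 0, 7, 3, 2]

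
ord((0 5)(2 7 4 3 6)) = 10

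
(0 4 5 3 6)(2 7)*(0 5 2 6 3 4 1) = (0 1)(2 7 6 5 4)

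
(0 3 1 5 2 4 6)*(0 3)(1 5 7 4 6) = (1 7 4)(2 6 3 5)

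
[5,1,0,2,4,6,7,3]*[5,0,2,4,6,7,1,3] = [7,0,5,2,6,1,3,4]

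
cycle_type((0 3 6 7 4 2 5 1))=8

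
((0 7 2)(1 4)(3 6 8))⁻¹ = (0 2 7)(1 4)(3 8 6)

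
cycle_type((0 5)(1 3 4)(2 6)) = 2^2.3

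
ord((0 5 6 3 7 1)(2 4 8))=6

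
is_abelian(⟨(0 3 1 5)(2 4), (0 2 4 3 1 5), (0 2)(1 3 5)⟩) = no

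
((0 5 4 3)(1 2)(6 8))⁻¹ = (0 3 4 5)(1 2)(6 8)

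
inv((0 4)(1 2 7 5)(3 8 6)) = (0 4)(1 5 7 2)(3 6 8)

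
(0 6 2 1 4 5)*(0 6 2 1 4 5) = (0 2 4)(1 5 6)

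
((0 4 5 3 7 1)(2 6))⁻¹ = (0 1 7 3 5 4)(2 6)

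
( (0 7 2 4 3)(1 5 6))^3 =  (0 4 7 3 2)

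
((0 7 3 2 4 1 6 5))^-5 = (0 2 6 7 4 5 3 1)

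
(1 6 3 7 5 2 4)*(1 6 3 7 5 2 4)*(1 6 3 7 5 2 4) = (1 7 4 3 2 6 5)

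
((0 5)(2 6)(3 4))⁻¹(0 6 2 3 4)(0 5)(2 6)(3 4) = (2 6 4 3 5)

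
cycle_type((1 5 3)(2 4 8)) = 3^2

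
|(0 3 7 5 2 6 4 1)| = 8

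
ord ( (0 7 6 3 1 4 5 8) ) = 8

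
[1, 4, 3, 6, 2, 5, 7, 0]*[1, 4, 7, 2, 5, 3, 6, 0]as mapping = [0→4, 1→5, 2→2, 3→6, 4→7, 5→3, 6→0, 7→1]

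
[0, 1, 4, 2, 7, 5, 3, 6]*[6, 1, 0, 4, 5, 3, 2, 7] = [6, 1, 5, 0, 7, 3, 4, 2]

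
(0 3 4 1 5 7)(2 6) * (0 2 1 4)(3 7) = (0 7 2 6 1 5 3)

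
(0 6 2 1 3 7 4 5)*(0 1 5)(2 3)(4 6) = (0 4)(1 2 5)(3 7 6)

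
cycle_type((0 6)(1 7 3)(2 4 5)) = 2.3^2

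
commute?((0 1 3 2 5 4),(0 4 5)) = no:(0 1 3 2 5 4) * (0 4 5) = (0 1 3 2),(0 4 5) * (0 1 3 2 5 4) = (1 3 2 5)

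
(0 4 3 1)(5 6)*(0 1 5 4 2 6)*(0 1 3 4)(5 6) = (0 2 5 1 3 6)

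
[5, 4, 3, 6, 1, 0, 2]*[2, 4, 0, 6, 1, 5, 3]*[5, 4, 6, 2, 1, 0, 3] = [0, 4, 3, 2, 1, 6, 5]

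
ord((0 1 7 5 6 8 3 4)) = 8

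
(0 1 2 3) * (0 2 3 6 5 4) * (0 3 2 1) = (1 2 6 5 4 3)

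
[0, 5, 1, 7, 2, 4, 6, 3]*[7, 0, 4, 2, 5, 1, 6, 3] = [7, 1, 0, 3, 4, 5, 6, 2]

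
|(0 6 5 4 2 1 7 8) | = 8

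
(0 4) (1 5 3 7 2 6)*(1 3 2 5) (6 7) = (0 4) (2 7 5) (3 6) 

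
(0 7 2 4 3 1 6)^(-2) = (0 1 4 7 6 3 2)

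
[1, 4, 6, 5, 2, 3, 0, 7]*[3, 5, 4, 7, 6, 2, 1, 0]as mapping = [0→5, 1→6, 2→1, 3→2, 4→4, 5→7, 6→3, 7→0]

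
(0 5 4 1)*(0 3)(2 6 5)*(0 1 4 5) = (0 2 6)(1 3)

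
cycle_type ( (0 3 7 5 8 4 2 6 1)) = 9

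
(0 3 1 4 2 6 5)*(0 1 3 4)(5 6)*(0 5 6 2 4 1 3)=(0 1 5 3)(2 6)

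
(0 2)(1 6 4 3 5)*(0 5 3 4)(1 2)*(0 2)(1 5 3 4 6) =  (0 5)(2 3 4 6)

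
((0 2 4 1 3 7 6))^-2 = (0 7 1 2 6 3 4)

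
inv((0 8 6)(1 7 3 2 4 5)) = (0 6 8)(1 5 4 2 3 7)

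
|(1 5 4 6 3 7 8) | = 7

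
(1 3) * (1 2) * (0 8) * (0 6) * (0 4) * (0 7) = (0 8 6 4 7)(1 3 2)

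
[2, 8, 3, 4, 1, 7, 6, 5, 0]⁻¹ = [8, 4, 0, 2, 3, 7, 6, 5, 1]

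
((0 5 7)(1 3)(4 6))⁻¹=(0 7 5)(1 3)(4 6)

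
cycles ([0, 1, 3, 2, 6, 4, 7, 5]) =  (2 3)(4 6 7 5)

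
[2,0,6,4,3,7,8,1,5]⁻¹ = [1,7,0,4,3,8,2,5,6]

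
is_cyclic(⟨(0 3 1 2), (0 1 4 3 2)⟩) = no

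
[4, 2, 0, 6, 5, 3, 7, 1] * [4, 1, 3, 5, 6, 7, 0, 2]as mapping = [0→6, 1→3, 2→4, 3→0, 4→7, 5→5, 6→2, 7→1]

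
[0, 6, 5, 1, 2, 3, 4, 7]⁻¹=[0, 3, 4, 5, 6, 2, 1, 7]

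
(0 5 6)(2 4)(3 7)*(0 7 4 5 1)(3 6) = (0 1)(2 5 3 4)(6 7)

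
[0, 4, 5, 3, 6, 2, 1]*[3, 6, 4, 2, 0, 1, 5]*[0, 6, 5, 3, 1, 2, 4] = [3, 0, 6, 5, 2, 1, 4]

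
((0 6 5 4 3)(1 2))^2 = (0 5 3 6 4)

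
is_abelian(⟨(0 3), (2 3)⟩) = no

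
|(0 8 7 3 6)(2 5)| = 10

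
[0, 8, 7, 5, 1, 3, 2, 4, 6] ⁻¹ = [0, 4, 6, 5, 7, 3, 8, 2, 1] 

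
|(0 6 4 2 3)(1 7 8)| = 15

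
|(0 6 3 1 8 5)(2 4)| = 6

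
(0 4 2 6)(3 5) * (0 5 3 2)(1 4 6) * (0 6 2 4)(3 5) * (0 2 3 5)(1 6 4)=(0 3)(1 2 6 5)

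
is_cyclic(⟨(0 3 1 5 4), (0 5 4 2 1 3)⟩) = no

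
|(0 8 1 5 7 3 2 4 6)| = 9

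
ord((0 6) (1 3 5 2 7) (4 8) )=10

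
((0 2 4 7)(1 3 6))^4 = (1 3 6)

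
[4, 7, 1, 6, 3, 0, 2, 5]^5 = [1, 3, 4, 5, 7, 2, 0, 6]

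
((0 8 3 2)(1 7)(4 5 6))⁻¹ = (0 2 3 8)(1 7)(4 6 5)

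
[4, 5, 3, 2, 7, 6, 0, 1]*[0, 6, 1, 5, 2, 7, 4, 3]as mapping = [0→2, 1→7, 2→5, 3→1, 4→3, 5→4, 6→0, 7→6]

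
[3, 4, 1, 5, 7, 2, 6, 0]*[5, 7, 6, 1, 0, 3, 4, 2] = [1, 0, 7, 3, 2, 6, 4, 5]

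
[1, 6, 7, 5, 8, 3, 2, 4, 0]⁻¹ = [8, 0, 6, 5, 7, 3, 1, 2, 4]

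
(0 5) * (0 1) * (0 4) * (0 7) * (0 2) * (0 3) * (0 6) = (0 5 1 4 7 2 3 6)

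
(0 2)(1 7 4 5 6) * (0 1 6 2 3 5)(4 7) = (0 3 5 2 1 4)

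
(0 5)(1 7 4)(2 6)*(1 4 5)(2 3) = (0 1 7 5)(2 6 3)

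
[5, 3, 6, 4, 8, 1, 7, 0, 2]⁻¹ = [7, 5, 8, 1, 3, 0, 2, 6, 4]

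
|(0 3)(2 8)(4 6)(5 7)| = 2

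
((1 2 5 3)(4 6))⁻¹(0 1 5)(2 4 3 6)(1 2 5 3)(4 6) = (0 2 3)(1 4 5 6)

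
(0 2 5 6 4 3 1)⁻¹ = (0 1 3 4 6 5 2)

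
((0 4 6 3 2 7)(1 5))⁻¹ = (0 7 2 3 6 4)(1 5)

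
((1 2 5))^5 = (1 5 2)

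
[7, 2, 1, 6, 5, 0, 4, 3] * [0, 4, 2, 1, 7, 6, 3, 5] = [5, 2, 4, 3, 6, 0, 7, 1]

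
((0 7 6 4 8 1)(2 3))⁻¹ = (0 1 8 4 6 7)(2 3)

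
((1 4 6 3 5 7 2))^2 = (1 6 5 2 4 3 7)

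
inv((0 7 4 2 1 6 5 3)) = (0 3 5 6 1 2 4 7)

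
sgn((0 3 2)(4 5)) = -1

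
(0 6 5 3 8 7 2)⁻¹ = (0 2 7 8 3 5 6)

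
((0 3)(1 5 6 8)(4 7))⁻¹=(0 3)(1 8 6 5)(4 7)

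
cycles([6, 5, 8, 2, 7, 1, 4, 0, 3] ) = (0 6 4 7)(1 5)(2 8 3)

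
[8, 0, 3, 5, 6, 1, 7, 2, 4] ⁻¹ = [1, 5, 7, 2, 8, 3, 4, 6, 0] 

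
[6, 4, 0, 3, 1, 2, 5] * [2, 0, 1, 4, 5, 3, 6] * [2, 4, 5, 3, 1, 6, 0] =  [0, 6, 5, 1, 2, 4, 3]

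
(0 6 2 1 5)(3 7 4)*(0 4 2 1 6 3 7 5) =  (0 3 5 4 7 2 6 1)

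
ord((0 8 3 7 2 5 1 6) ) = 8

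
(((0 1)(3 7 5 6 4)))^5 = (0 1)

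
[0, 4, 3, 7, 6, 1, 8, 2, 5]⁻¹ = [0, 5, 7, 2, 1, 8, 4, 3, 6]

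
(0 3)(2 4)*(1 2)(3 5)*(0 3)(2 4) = (0 5)(1 4)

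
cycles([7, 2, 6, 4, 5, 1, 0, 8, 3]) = (0 7 8 3 4 5 1 2 6)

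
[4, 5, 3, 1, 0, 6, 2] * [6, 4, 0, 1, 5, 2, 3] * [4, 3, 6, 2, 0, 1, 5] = [1, 6, 3, 0, 5, 2, 4]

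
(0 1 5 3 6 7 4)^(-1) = (0 4 7 6 3 5 1)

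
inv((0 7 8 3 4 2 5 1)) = (0 1 5 2 4 3 8 7)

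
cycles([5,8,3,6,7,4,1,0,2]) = (0 5 4 7)(1 8 2 3 6)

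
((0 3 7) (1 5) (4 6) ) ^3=(1 5) (4 6) 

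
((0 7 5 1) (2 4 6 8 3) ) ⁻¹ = (0 1 5 7) (2 3 8 6 4) 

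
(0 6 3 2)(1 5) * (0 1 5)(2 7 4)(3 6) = (0 3 7 4 2 1)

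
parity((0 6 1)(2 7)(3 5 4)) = odd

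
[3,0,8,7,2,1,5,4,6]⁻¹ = [1,5,4,0,7,6,8,3,2]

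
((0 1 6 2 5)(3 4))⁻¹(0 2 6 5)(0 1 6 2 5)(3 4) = (0 1 5 2)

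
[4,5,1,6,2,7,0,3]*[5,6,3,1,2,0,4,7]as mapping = [0→2,1→0,2→6,3→4,4→3,5→7,6→5,7→1]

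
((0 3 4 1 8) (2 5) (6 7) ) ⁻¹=(0 8 1 4 3) (2 5) (6 7) 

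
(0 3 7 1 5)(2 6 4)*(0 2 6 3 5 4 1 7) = (0 5 2 3)(1 4 6)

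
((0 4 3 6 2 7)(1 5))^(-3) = (0 6)(1 5)(2 4)(3 7)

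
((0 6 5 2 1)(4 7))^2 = (0 5 1 6 2)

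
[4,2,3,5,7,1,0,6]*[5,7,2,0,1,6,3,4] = [1,2,0,6,4,7,5,3]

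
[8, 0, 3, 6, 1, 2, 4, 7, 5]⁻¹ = [1, 4, 5, 2, 6, 8, 3, 7, 0]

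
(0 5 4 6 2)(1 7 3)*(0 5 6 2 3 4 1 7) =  (0 6 3 7 4 2 5 1)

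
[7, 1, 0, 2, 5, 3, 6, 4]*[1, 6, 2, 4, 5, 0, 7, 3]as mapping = [0→3, 1→6, 2→1, 3→2, 4→0, 5→4, 6→7, 7→5]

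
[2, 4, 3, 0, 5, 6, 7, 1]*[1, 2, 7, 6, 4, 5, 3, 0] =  [7, 4, 6, 1, 5, 3, 0, 2]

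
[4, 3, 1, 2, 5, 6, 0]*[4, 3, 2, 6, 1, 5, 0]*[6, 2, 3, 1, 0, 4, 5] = [2, 5, 1, 3, 4, 6, 0]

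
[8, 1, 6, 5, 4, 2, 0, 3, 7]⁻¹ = [6, 1, 5, 7, 4, 3, 2, 8, 0]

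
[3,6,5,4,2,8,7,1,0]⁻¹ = [8,7,4,0,3,2,1,6,5]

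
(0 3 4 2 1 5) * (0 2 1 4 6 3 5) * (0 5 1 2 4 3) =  (0 1 5 4 2 3 6)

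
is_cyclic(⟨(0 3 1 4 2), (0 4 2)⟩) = no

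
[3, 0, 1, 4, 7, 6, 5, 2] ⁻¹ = [1, 2, 7, 0, 3, 6, 5, 4] 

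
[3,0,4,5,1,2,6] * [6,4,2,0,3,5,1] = [0,6,3,5,4,2,1]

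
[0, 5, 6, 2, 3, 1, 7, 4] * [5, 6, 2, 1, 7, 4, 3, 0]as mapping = [0→5, 1→4, 2→3, 3→2, 4→1, 5→6, 6→0, 7→7]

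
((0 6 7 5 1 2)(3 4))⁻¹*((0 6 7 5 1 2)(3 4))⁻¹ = (0 1 7)(2 5 6)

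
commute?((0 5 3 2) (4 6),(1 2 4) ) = no:(0 5 3 2) (4 6)*(1 2 4) = (0 5 3 4 6 1 2),(1 2 4)*(0 5 3 2) (4 6) = (0 5 3 2 6 4 1) 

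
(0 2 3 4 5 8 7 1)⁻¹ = (0 1 7 8 5 4 3 2)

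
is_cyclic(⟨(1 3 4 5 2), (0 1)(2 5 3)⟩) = no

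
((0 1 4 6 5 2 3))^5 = (0 2 6 1 3 5 4)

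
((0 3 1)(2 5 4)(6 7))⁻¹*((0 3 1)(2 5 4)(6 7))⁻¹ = (0 3 1)(2 5 4)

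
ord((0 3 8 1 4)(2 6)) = 10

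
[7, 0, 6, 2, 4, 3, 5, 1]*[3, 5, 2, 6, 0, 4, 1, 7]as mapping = [0→7, 1→3, 2→1, 3→2, 4→0, 5→6, 6→4, 7→5]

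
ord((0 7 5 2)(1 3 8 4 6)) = 20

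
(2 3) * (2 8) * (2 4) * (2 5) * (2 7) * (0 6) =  (0 6)(2 3 8 4 5 7)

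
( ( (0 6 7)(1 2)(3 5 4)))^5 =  (0 7 6)(1 2)(3 4 5)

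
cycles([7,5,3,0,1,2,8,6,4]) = (0 7 6 8 4 1 5 2 3)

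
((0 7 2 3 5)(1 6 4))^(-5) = (1 6 4)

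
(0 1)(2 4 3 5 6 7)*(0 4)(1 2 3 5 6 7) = (0 2)(1 4 5 7 3 6)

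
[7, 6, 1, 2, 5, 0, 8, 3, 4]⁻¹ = [5, 2, 3, 7, 8, 4, 1, 0, 6]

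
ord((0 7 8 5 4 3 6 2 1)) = 9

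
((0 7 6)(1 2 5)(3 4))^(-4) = (0 6 7)(1 5 2)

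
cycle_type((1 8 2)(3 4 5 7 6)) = 3.5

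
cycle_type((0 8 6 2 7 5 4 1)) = 8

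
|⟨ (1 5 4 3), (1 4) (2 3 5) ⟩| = 120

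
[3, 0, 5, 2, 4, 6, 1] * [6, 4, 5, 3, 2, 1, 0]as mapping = [0→3, 1→6, 2→1, 3→5, 4→2, 5→0, 6→4]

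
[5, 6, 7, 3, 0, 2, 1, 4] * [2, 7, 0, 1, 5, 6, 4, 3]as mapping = [0→6, 1→4, 2→3, 3→1, 4→2, 5→0, 6→7, 7→5]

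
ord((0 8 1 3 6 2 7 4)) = 8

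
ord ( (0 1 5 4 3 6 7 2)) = 8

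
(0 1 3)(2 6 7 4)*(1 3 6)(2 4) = (0 3)(1 6 7 2)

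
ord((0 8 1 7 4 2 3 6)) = 8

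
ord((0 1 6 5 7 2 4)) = 7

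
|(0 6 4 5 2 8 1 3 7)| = 9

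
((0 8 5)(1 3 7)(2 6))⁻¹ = (0 5 8)(1 7 3)(2 6)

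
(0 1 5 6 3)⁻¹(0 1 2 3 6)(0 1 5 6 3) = (0 3 1 5 2)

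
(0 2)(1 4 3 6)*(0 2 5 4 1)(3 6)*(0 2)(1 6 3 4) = (0 5 1 6 2)(3 4)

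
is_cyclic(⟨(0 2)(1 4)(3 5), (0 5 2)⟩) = no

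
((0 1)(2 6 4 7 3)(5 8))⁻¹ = (0 1)(2 3 7 4 6)(5 8)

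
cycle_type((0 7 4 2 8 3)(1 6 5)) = 3.6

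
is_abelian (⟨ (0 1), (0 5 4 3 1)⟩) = no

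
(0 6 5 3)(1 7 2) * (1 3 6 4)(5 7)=(0 4 1 5 6 7 2 3)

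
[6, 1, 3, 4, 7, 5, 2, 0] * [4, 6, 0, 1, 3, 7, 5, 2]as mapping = [0→5, 1→6, 2→1, 3→3, 4→2, 5→7, 6→0, 7→4]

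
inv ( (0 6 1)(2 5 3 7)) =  (0 1 6)(2 7 3 5)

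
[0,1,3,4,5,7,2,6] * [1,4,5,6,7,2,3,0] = [1,4,6,7,2,0,5,3]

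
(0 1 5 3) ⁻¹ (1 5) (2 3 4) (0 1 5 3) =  (0 4 2) (3 5) 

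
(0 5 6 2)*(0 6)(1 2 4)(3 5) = (0 3 5)(1 2 6 4)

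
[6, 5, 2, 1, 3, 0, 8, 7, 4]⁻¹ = [5, 3, 2, 4, 8, 1, 0, 7, 6]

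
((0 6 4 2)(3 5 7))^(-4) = (3 7 5)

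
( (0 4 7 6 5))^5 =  ()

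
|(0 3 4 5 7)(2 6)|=10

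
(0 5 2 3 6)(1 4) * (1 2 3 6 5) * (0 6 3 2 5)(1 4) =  (0 4 5 2 3)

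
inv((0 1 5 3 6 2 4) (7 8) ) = (0 4 2 6 3 5 1) (7 8) 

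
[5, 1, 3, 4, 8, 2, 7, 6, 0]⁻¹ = [8, 1, 5, 2, 3, 0, 7, 6, 4]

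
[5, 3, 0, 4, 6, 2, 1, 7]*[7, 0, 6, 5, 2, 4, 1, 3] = [4, 5, 7, 2, 1, 6, 0, 3]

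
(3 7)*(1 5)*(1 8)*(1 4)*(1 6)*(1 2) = (1 5 8 4 6 2)(3 7)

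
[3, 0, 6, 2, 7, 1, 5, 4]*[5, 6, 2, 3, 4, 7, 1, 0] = [3, 5, 1, 2, 0, 6, 7, 4]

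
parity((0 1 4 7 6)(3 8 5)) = even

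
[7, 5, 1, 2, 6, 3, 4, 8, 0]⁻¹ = [8, 2, 3, 5, 6, 1, 4, 0, 7]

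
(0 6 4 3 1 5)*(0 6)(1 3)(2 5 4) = (1 4)(2 5 6)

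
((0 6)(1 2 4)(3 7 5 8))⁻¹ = (0 6)(1 4 2)(3 8 5 7)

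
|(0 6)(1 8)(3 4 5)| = 6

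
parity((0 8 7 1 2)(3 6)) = odd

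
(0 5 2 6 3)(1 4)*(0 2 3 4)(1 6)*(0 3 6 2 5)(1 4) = (1 3 5 6)(2 4)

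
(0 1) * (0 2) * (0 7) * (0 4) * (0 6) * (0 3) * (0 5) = (0 1 2 7 4 6 3 5)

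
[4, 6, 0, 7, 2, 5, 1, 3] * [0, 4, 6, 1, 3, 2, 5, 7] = [3, 5, 0, 7, 6, 2, 4, 1]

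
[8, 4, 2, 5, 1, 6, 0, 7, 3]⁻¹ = [6, 4, 2, 8, 1, 3, 5, 7, 0]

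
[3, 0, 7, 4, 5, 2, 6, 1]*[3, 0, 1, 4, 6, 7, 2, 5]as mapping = [0→4, 1→3, 2→5, 3→6, 4→7, 5→1, 6→2, 7→0]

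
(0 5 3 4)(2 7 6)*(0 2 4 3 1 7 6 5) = (1 7 5)(2 6 4)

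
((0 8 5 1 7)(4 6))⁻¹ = (0 7 1 5 8)(4 6)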